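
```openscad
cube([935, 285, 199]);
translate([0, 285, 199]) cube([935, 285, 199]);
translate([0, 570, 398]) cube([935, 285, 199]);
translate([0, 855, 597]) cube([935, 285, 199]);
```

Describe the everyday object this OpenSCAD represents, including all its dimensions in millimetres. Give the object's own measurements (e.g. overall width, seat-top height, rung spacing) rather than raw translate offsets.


A straight staircase of 4 solid steps. Each step is 935 mm wide (x), 285 mm deep (y, the going) and 199 mm tall (the rise). The first step rests on the floor; each subsequent step sits one going further in +y and one rise higher in +z, directly behind and above the previous step with no overlap.


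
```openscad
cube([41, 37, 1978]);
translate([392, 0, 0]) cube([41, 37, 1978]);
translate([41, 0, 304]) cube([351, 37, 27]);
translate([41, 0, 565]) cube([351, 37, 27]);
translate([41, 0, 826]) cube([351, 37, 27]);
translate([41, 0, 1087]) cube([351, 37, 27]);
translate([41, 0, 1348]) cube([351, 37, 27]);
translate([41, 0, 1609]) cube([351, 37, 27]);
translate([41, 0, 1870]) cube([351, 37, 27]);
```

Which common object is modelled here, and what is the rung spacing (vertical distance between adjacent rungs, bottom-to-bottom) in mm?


A ladder. The rung spacing is 261 mm.

Two tall 41×37 posts with 7 short bars between them — a ladder. Adjacent rungs sit at z = 304 and z = 565, so the spacing is 565 − 304 = 261 mm.


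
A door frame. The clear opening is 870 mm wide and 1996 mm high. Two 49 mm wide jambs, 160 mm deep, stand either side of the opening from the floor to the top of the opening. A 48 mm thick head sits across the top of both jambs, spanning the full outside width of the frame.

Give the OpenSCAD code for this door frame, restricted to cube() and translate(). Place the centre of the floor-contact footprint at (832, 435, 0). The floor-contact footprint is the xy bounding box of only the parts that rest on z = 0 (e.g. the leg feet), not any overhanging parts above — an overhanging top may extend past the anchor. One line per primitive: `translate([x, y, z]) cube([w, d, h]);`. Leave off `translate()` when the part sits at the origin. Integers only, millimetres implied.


translate([348, 355, 0]) cube([49, 160, 1996]);
translate([1267, 355, 0]) cube([49, 160, 1996]);
translate([348, 355, 1996]) cube([968, 160, 48]);


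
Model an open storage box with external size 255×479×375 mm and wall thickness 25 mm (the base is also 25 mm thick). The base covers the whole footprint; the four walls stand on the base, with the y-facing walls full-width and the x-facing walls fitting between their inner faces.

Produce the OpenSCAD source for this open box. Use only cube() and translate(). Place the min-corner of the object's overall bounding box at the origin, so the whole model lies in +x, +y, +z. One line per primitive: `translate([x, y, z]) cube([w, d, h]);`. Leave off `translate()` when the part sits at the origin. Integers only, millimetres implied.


cube([255, 479, 25]);
translate([0, 0, 25]) cube([255, 25, 350]);
translate([0, 454, 25]) cube([255, 25, 350]);
translate([0, 25, 25]) cube([25, 429, 350]);
translate([230, 25, 25]) cube([25, 429, 350]);


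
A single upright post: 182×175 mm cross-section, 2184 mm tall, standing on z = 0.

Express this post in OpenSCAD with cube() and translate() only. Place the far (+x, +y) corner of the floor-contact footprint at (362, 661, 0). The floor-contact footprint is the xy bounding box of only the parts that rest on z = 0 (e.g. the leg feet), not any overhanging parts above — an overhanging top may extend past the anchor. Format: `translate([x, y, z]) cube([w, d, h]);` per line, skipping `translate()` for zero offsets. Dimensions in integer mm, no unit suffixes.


translate([180, 486, 0]) cube([182, 175, 2184]);


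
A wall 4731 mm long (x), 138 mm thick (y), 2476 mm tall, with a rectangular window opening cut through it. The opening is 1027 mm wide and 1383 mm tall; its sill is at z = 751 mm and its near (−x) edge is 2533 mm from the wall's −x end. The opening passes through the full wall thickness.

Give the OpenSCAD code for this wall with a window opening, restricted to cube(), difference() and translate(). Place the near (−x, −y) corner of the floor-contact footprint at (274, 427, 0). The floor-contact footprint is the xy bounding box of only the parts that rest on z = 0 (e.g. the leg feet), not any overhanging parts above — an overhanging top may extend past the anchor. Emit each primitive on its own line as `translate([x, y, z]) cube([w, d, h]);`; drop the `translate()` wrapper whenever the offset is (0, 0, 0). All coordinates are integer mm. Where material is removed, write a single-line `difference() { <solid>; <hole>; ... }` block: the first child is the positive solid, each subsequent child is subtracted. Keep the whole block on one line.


difference() { translate([274, 427, 0]) cube([4731, 138, 2476]); translate([2807, 427, 751]) cube([1027, 138, 1383]); }


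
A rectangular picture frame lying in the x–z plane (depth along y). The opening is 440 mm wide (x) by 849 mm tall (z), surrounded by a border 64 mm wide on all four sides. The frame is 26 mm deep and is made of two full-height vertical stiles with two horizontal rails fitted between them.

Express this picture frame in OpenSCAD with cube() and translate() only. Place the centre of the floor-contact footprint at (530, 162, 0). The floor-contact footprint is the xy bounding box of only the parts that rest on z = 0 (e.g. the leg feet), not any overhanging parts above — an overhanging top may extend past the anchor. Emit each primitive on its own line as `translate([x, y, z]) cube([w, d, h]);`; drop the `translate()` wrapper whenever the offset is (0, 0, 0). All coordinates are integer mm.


translate([246, 149, 0]) cube([64, 26, 977]);
translate([750, 149, 0]) cube([64, 26, 977]);
translate([310, 149, 0]) cube([440, 26, 64]);
translate([310, 149, 913]) cube([440, 26, 64]);


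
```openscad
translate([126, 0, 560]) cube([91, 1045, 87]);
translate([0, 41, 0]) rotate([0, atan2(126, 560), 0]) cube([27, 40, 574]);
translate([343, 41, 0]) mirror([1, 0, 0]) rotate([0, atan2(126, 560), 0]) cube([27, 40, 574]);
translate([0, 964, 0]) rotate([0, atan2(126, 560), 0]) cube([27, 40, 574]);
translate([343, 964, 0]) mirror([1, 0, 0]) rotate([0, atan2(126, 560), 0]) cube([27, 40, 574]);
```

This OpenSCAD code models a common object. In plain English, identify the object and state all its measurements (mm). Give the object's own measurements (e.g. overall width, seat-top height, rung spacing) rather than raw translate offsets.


A sawhorse. A 91×1045×87 mm beam (x, y, z) sits on two A-frame leg pairs. Each pair is two raked legs of 27×40 mm section (40 mm along y) splaying symmetrically in x. Each leg rises 560 mm vertically over 126 mm of horizontal reach and is 574 mm long along its own axis. Every leg's outer bottom edge rests on the floor and its outer top edge meets a bottom edge of the beam — the left legs (tilting toward +x) meet the beam's −x bottom edge, the right legs (their mirror images, tilting toward −x) meet its +x bottom edge — so the leg tops tuck under the beam, the beam's underside is 560 mm above the floor, and the feet are 343 mm apart outside-to-outside with the beam centred between them. The two leg pairs are set in 41 mm from either end of the beam.


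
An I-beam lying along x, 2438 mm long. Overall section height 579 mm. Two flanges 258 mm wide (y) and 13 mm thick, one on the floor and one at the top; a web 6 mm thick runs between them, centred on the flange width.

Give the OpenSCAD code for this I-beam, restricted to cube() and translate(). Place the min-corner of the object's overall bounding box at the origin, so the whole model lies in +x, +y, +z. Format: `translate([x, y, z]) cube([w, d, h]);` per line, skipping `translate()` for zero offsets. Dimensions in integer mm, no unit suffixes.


cube([2438, 258, 13]);
translate([0, 126, 13]) cube([2438, 6, 553]);
translate([0, 0, 566]) cube([2438, 258, 13]);


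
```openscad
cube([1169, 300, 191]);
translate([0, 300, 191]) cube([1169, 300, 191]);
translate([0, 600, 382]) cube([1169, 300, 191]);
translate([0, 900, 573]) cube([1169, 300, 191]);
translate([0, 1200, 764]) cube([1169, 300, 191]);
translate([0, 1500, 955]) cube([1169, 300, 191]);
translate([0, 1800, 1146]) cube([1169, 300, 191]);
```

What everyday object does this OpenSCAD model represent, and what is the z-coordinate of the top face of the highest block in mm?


A staircase. The total rise is 1337 mm.

7 identical blocks, each offset up and back from the previous — a staircase. Each step is 191 mm tall and there are 7 of them, so the total rise is 7 × 191 = 1337 mm.


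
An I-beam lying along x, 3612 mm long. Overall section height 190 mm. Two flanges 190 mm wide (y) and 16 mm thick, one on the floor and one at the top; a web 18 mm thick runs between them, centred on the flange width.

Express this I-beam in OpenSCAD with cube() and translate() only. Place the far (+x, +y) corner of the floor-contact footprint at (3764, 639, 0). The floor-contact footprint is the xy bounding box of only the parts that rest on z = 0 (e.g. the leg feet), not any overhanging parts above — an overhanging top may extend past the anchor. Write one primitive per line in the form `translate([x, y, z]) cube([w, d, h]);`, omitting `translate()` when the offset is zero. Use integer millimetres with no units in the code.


translate([152, 449, 0]) cube([3612, 190, 16]);
translate([152, 535, 16]) cube([3612, 18, 158]);
translate([152, 449, 174]) cube([3612, 190, 16]);


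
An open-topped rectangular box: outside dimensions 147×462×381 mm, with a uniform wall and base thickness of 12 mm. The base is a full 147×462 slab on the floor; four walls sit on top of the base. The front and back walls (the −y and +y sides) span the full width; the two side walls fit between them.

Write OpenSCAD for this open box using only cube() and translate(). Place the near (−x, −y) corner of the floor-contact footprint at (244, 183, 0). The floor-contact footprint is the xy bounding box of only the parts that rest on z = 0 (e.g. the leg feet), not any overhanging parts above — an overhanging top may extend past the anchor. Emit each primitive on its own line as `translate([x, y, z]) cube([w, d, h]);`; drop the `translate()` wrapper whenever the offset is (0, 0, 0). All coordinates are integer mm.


translate([244, 183, 0]) cube([147, 462, 12]);
translate([244, 183, 12]) cube([147, 12, 369]);
translate([244, 633, 12]) cube([147, 12, 369]);
translate([244, 195, 12]) cube([12, 438, 369]);
translate([379, 195, 12]) cube([12, 438, 369]);


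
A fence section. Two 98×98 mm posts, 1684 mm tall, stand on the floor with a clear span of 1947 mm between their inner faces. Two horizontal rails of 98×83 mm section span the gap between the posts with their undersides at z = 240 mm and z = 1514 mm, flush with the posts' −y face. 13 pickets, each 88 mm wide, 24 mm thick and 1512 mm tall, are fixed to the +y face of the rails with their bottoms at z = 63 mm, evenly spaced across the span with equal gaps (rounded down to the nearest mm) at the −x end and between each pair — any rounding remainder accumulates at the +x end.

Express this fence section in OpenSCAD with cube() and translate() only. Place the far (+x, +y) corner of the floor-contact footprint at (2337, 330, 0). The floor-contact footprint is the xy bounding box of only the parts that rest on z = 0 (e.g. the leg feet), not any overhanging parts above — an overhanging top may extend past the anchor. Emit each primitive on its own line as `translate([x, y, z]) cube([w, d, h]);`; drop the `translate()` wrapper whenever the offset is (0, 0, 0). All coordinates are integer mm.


translate([194, 232, 0]) cube([98, 98, 1684]);
translate([2239, 232, 0]) cube([98, 98, 1684]);
translate([292, 232, 240]) cube([1947, 98, 83]);
translate([292, 232, 1514]) cube([1947, 98, 83]);
translate([349, 330, 63]) cube([88, 24, 1512]);
translate([494, 330, 63]) cube([88, 24, 1512]);
translate([639, 330, 63]) cube([88, 24, 1512]);
translate([784, 330, 63]) cube([88, 24, 1512]);
translate([929, 330, 63]) cube([88, 24, 1512]);
translate([1074, 330, 63]) cube([88, 24, 1512]);
translate([1219, 330, 63]) cube([88, 24, 1512]);
translate([1364, 330, 63]) cube([88, 24, 1512]);
translate([1509, 330, 63]) cube([88, 24, 1512]);
translate([1654, 330, 63]) cube([88, 24, 1512]);
translate([1799, 330, 63]) cube([88, 24, 1512]);
translate([1944, 330, 63]) cube([88, 24, 1512]);
translate([2089, 330, 63]) cube([88, 24, 1512]);


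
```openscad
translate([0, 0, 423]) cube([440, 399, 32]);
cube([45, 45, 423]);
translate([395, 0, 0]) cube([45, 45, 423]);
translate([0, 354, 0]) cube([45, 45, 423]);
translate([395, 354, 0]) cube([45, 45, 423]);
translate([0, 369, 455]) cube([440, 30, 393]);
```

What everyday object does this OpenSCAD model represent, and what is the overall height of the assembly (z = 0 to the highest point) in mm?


A chair. The overall height is 848 mm.

A slab on four corner posts with a tall panel at the back — a chair. The seat slab sits at z = 423 with thickness 32, and the 393 mm backrest starts at the seat top, so the overall height is 423 + 32 + 393 = 848 mm.


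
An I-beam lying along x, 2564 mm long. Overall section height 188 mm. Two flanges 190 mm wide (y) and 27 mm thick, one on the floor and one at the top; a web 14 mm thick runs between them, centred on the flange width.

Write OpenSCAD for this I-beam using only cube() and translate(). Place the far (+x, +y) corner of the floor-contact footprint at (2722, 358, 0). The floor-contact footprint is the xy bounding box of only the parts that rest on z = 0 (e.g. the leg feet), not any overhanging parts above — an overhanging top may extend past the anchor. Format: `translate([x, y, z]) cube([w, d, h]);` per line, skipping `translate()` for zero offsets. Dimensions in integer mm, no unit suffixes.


translate([158, 168, 0]) cube([2564, 190, 27]);
translate([158, 256, 27]) cube([2564, 14, 134]);
translate([158, 168, 161]) cube([2564, 190, 27]);


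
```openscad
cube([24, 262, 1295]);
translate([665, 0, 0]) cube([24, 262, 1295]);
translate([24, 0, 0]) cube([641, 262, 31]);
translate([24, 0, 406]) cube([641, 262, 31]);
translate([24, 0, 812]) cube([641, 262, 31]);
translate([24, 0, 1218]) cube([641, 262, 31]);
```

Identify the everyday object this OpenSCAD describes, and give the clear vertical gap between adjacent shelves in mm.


A bookshelf. The clear shelf gap is 375 mm.

Two tall side panels with 4 horizontal boards between them — a bookshelf. The first two shelf undersides are at z = 0 and z = 406; with shelf thickness 31, the clear gap is 406 − 0 − 31 = 375 mm.


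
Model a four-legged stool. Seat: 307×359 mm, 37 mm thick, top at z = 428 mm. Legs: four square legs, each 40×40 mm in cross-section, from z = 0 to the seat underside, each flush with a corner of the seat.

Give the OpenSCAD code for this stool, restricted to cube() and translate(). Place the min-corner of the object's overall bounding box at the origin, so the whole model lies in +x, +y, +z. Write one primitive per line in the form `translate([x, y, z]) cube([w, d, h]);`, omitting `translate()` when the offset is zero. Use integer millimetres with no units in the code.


translate([0, 0, 391]) cube([307, 359, 37]);
cube([40, 40, 391]);
translate([267, 0, 0]) cube([40, 40, 391]);
translate([0, 319, 0]) cube([40, 40, 391]);
translate([267, 319, 0]) cube([40, 40, 391]);


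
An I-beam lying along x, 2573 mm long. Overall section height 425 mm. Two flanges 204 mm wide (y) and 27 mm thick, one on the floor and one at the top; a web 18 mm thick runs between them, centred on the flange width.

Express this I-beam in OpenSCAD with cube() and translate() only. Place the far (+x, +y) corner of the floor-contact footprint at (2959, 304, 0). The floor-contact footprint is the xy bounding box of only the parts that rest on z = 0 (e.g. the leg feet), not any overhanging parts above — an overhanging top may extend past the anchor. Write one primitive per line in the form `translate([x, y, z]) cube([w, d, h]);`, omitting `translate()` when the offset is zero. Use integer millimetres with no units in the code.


translate([386, 100, 0]) cube([2573, 204, 27]);
translate([386, 193, 27]) cube([2573, 18, 371]);
translate([386, 100, 398]) cube([2573, 204, 27]);


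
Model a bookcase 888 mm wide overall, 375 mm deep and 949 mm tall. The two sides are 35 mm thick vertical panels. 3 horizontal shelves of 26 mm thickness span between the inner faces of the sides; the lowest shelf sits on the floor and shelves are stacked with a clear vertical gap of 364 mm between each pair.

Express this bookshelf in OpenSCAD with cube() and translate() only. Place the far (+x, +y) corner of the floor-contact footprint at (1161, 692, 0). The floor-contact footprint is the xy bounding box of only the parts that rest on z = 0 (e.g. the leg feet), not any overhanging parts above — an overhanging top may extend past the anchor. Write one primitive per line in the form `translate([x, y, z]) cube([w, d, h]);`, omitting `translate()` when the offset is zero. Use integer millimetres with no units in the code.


translate([273, 317, 0]) cube([35, 375, 949]);
translate([1126, 317, 0]) cube([35, 375, 949]);
translate([308, 317, 0]) cube([818, 375, 26]);
translate([308, 317, 390]) cube([818, 375, 26]);
translate([308, 317, 780]) cube([818, 375, 26]);


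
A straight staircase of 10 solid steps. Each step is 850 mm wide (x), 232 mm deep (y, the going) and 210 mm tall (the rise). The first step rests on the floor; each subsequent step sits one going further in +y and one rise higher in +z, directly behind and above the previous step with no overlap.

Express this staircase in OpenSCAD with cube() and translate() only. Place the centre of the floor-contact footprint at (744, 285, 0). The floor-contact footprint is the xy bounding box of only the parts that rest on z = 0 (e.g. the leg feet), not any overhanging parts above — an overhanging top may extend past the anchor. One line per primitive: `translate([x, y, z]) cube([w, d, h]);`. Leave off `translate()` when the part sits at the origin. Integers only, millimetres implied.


translate([319, 169, 0]) cube([850, 232, 210]);
translate([319, 401, 210]) cube([850, 232, 210]);
translate([319, 633, 420]) cube([850, 232, 210]);
translate([319, 865, 630]) cube([850, 232, 210]);
translate([319, 1097, 840]) cube([850, 232, 210]);
translate([319, 1329, 1050]) cube([850, 232, 210]);
translate([319, 1561, 1260]) cube([850, 232, 210]);
translate([319, 1793, 1470]) cube([850, 232, 210]);
translate([319, 2025, 1680]) cube([850, 232, 210]);
translate([319, 2257, 1890]) cube([850, 232, 210]);


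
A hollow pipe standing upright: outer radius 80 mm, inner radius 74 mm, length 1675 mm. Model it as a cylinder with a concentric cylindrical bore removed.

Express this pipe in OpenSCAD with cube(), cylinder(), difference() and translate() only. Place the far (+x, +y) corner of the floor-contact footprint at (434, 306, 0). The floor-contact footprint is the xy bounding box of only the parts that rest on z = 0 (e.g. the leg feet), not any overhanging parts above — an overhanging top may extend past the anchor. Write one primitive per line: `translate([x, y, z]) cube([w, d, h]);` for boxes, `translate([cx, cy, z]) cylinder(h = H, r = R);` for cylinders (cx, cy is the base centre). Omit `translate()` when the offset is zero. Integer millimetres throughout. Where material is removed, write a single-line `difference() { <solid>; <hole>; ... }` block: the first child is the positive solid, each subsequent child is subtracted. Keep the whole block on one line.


difference() { translate([354, 226, 0]) cylinder(h = 1675, r = 80); translate([354, 226, 0]) cylinder(h = 1675, r = 74); }


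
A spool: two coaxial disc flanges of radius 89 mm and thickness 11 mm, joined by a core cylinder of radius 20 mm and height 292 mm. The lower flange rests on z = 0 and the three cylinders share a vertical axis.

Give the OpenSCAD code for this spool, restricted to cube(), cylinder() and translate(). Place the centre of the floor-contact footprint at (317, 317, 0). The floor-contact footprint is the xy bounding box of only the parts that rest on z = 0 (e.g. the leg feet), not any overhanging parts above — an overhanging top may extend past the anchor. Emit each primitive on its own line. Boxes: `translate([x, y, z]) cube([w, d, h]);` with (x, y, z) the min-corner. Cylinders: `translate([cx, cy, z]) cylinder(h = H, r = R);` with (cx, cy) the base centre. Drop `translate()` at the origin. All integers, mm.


translate([317, 317, 0]) cylinder(h = 11, r = 89);
translate([317, 317, 11]) cylinder(h = 292, r = 20);
translate([317, 317, 303]) cylinder(h = 11, r = 89);


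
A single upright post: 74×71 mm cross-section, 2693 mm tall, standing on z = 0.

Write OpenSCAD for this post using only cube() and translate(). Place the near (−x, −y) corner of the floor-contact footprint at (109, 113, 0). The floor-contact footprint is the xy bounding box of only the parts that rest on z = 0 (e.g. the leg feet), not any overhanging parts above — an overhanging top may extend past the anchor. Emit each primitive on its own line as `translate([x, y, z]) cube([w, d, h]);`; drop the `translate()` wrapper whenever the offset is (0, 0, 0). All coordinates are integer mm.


translate([109, 113, 0]) cube([74, 71, 2693]);


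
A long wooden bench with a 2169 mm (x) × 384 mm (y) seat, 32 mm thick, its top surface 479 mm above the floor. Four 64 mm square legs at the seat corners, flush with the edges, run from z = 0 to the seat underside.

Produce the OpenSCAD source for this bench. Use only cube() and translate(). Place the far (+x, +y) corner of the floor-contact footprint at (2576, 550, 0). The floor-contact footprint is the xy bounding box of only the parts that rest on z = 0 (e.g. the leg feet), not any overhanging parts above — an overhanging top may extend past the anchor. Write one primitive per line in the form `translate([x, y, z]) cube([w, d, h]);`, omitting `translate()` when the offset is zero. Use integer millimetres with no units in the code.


// leg_h = 479 − 32 = 447
translate([407, 166, 447]) cube([2169, 384, 32]);
translate([407, 166, 0]) cube([64, 64, 447]);
translate([407, 486, 0]) cube([64, 64, 447]);
translate([2512, 166, 0]) cube([64, 64, 447]);
translate([2512, 486, 0]) cube([64, 64, 447]);


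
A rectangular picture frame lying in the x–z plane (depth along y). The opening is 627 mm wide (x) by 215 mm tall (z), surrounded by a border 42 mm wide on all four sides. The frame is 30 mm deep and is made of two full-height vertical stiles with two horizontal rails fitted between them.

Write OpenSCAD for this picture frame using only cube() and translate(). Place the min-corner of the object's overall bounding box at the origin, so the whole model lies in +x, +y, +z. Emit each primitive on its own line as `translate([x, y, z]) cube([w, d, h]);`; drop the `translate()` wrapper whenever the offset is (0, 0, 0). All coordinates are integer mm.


cube([42, 30, 299]);
translate([669, 0, 0]) cube([42, 30, 299]);
translate([42, 0, 0]) cube([627, 30, 42]);
translate([42, 0, 257]) cube([627, 30, 42]);


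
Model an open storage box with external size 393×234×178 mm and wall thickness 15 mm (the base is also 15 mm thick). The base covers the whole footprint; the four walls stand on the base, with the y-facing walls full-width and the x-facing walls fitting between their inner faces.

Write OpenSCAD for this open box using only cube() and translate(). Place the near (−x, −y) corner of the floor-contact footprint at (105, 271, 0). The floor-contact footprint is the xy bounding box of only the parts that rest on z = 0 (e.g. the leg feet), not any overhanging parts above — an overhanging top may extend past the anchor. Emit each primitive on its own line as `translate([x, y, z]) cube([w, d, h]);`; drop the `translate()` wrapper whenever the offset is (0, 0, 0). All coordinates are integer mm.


translate([105, 271, 0]) cube([393, 234, 15]);
translate([105, 271, 15]) cube([393, 15, 163]);
translate([105, 490, 15]) cube([393, 15, 163]);
translate([105, 286, 15]) cube([15, 204, 163]);
translate([483, 286, 15]) cube([15, 204, 163]);


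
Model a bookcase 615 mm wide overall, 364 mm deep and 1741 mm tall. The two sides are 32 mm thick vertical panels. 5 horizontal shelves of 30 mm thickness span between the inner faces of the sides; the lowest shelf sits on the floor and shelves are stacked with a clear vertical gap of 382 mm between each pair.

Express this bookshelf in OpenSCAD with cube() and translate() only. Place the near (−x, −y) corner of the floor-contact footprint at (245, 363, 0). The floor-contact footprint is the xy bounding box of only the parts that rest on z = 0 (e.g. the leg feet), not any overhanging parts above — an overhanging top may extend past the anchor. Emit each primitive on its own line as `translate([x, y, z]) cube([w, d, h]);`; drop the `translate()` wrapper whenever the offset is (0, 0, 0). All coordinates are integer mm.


translate([245, 363, 0]) cube([32, 364, 1741]);
translate([828, 363, 0]) cube([32, 364, 1741]);
translate([277, 363, 0]) cube([551, 364, 30]);
translate([277, 363, 412]) cube([551, 364, 30]);
translate([277, 363, 824]) cube([551, 364, 30]);
translate([277, 363, 1236]) cube([551, 364, 30]);
translate([277, 363, 1648]) cube([551, 364, 30]);


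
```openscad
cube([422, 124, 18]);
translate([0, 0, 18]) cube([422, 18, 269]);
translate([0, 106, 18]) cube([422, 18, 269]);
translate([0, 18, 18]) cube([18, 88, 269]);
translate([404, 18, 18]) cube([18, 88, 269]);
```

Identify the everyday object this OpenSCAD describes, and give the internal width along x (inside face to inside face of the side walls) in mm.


An open box. The internal width is 386 mm.

A 422×124 base slab with four walls standing on it — an open box. The base is 422 mm wide and the walls are 18 mm thick, so the internal width is 422 − 2 × 18 = 386 mm.


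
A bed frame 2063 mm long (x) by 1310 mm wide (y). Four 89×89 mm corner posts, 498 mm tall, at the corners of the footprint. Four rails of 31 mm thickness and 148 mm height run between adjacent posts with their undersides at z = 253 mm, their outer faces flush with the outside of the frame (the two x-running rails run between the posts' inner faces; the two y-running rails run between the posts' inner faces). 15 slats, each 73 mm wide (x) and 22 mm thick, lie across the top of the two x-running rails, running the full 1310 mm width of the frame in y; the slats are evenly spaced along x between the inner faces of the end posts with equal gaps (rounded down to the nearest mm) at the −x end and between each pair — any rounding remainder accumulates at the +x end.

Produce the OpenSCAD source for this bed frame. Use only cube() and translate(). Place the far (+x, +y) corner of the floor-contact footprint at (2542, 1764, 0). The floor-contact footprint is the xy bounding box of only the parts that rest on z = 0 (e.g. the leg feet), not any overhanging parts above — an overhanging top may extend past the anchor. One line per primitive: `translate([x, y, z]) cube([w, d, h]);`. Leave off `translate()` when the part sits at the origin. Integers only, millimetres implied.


translate([479, 454, 0]) cube([89, 89, 498]);
translate([479, 1675, 0]) cube([89, 89, 498]);
translate([2453, 454, 0]) cube([89, 89, 498]);
translate([2453, 1675, 0]) cube([89, 89, 498]);
translate([568, 454, 253]) cube([1885, 31, 148]);
translate([568, 1733, 253]) cube([1885, 31, 148]);
translate([479, 543, 253]) cube([31, 1132, 148]);
translate([2511, 543, 253]) cube([31, 1132, 148]);
translate([617, 454, 401]) cube([73, 1310, 22]);
translate([739, 454, 401]) cube([73, 1310, 22]);
translate([861, 454, 401]) cube([73, 1310, 22]);
translate([983, 454, 401]) cube([73, 1310, 22]);
translate([1105, 454, 401]) cube([73, 1310, 22]);
translate([1227, 454, 401]) cube([73, 1310, 22]);
translate([1349, 454, 401]) cube([73, 1310, 22]);
translate([1471, 454, 401]) cube([73, 1310, 22]);
translate([1593, 454, 401]) cube([73, 1310, 22]);
translate([1715, 454, 401]) cube([73, 1310, 22]);
translate([1837, 454, 401]) cube([73, 1310, 22]);
translate([1959, 454, 401]) cube([73, 1310, 22]);
translate([2081, 454, 401]) cube([73, 1310, 22]);
translate([2203, 454, 401]) cube([73, 1310, 22]);
translate([2325, 454, 401]) cube([73, 1310, 22]);


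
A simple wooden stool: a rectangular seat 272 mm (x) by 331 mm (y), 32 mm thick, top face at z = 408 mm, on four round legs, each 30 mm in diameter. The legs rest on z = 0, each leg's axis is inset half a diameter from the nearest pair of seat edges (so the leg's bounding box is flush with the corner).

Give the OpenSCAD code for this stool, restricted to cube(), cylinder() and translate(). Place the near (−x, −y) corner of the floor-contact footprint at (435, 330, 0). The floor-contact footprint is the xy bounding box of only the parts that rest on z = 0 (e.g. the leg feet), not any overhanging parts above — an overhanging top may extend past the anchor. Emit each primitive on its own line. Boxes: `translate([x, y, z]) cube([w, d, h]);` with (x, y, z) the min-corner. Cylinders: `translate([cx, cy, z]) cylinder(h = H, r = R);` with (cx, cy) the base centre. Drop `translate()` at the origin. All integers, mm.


translate([435, 330, 376]) cube([272, 331, 32]);
translate([450, 345, 0]) cylinder(h = 376, r = 15);
translate([692, 345, 0]) cylinder(h = 376, r = 15);
translate([450, 646, 0]) cylinder(h = 376, r = 15);
translate([692, 646, 0]) cylinder(h = 376, r = 15);


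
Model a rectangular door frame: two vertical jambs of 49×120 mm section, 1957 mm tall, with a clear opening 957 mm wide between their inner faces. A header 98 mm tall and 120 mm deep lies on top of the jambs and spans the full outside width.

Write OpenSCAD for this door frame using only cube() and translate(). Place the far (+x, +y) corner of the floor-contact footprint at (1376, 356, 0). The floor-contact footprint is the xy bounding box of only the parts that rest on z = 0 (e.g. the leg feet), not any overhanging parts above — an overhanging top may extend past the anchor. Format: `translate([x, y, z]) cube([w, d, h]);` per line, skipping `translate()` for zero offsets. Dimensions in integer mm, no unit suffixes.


translate([321, 236, 0]) cube([49, 120, 1957]);
translate([1327, 236, 0]) cube([49, 120, 1957]);
translate([321, 236, 1957]) cube([1055, 120, 98]);


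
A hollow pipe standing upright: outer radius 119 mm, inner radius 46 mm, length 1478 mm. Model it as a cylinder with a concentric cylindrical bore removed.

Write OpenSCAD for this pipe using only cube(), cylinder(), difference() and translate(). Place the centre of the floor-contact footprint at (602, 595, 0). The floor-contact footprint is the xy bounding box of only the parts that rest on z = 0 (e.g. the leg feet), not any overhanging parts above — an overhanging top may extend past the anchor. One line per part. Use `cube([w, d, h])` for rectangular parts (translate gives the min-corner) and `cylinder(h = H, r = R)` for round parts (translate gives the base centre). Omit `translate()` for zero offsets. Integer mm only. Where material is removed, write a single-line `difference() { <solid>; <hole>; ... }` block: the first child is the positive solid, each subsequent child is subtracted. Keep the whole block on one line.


difference() { translate([602, 595, 0]) cylinder(h = 1478, r = 119); translate([602, 595, 0]) cylinder(h = 1478, r = 46); }


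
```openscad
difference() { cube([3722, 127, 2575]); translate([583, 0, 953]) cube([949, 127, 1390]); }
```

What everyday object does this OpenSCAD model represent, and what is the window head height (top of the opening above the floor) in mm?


A wall with a window opening. The window head height is 2343 mm.

A wall with a rectangular opening subtracted — a window. Sill at z = 953, opening 1390 mm tall, so the head is at 953 + 1390 = 2343 mm.


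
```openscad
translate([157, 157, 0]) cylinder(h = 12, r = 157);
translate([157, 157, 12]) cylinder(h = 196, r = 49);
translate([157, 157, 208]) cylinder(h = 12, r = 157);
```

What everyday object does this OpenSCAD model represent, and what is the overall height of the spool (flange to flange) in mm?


A spool. The overall height is 220 mm.

Three coaxial cylinders, large–small–large — a spool. Two 12 mm flanges and a 196 mm core give 12 + 196 + 12 = 220 mm.


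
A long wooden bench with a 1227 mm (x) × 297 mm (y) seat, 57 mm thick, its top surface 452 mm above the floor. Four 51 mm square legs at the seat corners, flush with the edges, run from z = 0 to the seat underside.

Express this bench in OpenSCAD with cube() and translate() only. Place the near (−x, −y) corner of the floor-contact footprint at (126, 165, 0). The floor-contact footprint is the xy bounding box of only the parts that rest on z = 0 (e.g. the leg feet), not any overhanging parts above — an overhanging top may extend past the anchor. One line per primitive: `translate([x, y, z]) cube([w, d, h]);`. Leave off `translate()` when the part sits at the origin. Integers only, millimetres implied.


translate([126, 165, 395]) cube([1227, 297, 57]);
translate([126, 165, 0]) cube([51, 51, 395]);
translate([126, 411, 0]) cube([51, 51, 395]);
translate([1302, 165, 0]) cube([51, 51, 395]);
translate([1302, 411, 0]) cube([51, 51, 395]);


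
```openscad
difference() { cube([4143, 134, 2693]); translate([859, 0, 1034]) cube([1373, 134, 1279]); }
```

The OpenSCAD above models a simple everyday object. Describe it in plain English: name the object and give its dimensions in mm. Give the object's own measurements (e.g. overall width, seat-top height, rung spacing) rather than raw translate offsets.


A wall 4143 mm long (x), 134 mm thick (y), 2693 mm tall, with a rectangular window opening cut through it. The opening is 1373 mm wide and 1279 mm tall; its sill is at z = 1034 mm and its near (−x) edge is 859 mm from the wall's −x end. The opening passes through the full wall thickness.


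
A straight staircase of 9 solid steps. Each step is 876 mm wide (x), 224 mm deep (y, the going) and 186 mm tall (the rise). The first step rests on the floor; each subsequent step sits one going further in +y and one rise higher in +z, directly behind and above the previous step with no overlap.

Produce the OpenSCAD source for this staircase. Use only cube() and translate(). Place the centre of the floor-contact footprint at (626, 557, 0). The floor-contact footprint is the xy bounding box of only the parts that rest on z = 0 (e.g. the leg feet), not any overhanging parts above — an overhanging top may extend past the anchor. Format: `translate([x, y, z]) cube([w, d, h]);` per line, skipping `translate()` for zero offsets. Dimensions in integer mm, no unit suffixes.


translate([188, 445, 0]) cube([876, 224, 186]);
translate([188, 669, 186]) cube([876, 224, 186]);
translate([188, 893, 372]) cube([876, 224, 186]);
translate([188, 1117, 558]) cube([876, 224, 186]);
translate([188, 1341, 744]) cube([876, 224, 186]);
translate([188, 1565, 930]) cube([876, 224, 186]);
translate([188, 1789, 1116]) cube([876, 224, 186]);
translate([188, 2013, 1302]) cube([876, 224, 186]);
translate([188, 2237, 1488]) cube([876, 224, 186]);


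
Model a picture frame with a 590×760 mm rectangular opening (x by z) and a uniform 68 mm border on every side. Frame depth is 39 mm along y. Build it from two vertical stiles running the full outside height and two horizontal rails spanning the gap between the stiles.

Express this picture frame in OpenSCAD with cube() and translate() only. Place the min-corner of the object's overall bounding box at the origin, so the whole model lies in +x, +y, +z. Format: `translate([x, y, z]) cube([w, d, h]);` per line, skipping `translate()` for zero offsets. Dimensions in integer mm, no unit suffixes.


cube([68, 39, 896]);
translate([658, 0, 0]) cube([68, 39, 896]);
translate([68, 0, 0]) cube([590, 39, 68]);
translate([68, 0, 828]) cube([590, 39, 68]);


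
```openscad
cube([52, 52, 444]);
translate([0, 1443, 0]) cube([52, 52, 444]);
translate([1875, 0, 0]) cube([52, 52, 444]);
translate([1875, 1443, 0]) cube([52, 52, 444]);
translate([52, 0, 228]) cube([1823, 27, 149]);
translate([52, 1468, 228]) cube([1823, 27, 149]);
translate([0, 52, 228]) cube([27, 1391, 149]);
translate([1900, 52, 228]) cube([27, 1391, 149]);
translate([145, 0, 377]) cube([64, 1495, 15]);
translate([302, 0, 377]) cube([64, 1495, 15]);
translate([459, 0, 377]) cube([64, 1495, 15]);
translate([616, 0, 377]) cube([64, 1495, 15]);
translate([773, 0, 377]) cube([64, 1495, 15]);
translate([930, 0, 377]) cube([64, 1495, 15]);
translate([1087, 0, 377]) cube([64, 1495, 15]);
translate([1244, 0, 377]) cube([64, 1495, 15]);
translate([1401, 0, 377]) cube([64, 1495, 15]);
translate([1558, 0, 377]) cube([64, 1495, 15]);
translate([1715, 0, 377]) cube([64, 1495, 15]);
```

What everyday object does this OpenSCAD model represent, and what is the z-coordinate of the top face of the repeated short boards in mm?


A bed frame. The slat-top height is 392 mm.

Four posts, four rails, and a row of slats — a bed frame. Slats sit on the rails at z = 228 + 149 = 377; with slat thickness 15, the top is 392 mm.


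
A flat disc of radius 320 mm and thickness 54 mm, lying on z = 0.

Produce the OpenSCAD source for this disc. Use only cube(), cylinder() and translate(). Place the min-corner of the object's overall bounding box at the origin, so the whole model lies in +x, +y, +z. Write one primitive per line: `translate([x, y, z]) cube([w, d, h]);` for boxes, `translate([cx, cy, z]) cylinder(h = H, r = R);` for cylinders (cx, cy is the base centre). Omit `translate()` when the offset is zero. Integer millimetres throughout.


translate([320, 320, 0]) cylinder(h = 54, r = 320);


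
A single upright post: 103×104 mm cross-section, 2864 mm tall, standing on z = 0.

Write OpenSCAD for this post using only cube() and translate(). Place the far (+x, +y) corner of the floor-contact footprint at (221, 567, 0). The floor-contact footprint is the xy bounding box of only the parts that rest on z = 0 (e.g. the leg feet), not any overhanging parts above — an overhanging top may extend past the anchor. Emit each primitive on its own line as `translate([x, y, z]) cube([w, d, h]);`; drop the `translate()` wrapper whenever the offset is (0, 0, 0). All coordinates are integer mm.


translate([118, 463, 0]) cube([103, 104, 2864]);


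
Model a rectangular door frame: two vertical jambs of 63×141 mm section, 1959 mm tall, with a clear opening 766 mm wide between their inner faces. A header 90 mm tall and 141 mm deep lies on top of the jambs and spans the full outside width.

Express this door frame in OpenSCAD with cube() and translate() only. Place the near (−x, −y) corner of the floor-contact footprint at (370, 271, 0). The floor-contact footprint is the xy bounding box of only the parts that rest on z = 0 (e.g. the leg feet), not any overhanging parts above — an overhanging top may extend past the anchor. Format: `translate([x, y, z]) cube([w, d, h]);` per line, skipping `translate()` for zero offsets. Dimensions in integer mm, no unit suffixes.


translate([370, 271, 0]) cube([63, 141, 1959]);
translate([1199, 271, 0]) cube([63, 141, 1959]);
translate([370, 271, 1959]) cube([892, 141, 90]);


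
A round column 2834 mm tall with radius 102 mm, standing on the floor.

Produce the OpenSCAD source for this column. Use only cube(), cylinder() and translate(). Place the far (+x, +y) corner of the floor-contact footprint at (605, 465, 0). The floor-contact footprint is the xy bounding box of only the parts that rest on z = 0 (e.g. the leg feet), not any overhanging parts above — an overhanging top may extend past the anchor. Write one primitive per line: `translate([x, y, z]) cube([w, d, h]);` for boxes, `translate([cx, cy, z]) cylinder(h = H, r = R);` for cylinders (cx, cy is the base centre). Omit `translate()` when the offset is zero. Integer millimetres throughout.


translate([503, 363, 0]) cylinder(h = 2834, r = 102);
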